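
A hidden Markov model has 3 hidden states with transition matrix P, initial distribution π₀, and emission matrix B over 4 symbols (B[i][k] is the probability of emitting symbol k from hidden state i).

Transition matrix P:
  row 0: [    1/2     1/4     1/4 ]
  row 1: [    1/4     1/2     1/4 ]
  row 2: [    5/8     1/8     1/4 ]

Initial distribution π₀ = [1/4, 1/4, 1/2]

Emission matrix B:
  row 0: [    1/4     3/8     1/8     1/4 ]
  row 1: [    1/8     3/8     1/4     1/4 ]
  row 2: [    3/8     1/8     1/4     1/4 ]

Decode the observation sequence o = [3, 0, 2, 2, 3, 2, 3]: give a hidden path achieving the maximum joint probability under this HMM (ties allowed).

path = [2, 0, 1, 1, 1, 1, 1]

t=0: δ = [6.250e-02, 6.250e-02, 1.250e-01]  (obs o_0=3)
t=1: δ = [1.953e-02, 3.906e-03, 1.172e-02]  ψ = [2, 1, 2]  (obs o_1=0)
t=2: δ = [1.221e-03, 1.221e-03, 1.221e-03]  ψ = [0, 0, 0]  (obs o_2=2)
t=3: δ = [9.537e-05, 1.526e-04, 7.629e-05]  ψ = [2, 1, 0]  (obs o_3=2)
t=4: δ = [1.192e-05, 1.907e-05, 9.537e-06]  ψ = [0, 1, 1]  (obs o_4=3)
t=5: δ = [7.451e-07, 2.384e-06, 1.192e-06]  ψ = [0, 1, 1]  (obs o_5=2)
t=6: δ = [1.863e-07, 2.980e-07, 1.490e-07]  ψ = [2, 1, 1]  (obs o_6=3)
backtrack: best end state = 1; path = [2, 0, 1, 1, 1, 1, 1]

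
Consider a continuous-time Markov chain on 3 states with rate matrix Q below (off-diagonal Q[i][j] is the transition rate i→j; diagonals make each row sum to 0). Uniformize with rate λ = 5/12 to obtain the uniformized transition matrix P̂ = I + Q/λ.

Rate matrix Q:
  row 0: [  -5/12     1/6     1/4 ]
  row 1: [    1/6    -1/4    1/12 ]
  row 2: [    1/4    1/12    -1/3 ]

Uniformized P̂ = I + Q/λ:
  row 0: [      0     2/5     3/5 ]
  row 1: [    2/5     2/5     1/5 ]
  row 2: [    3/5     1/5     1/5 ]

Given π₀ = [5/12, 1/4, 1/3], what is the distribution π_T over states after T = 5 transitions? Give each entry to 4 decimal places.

π = [0.3301, 0.3342, 0.3357]

t=0: π = [0.4167, 0.2500, 0.3333]
t=1: π = [0.3000, 0.3333, 0.3667]
t=2: π = [0.3533, 0.3267, 0.3200]
t=3: π = [0.3227, 0.3360, 0.3413]
t=4: π = [0.3392, 0.3317, 0.3291]
t=5: π = [0.3301, 0.3342, 0.3357]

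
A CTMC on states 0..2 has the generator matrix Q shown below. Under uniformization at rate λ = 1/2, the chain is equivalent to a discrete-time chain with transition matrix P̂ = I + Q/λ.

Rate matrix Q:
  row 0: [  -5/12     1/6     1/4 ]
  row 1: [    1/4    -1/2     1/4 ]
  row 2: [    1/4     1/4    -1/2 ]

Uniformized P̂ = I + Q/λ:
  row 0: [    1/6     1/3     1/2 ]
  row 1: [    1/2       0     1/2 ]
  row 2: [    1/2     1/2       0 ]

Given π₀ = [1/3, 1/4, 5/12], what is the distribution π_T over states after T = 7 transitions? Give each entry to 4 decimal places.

π = [0.3750, 0.2923, 0.3327]

t=0: π = [0.3333, 0.2500, 0.4167]
t=1: π = [0.3889, 0.3194, 0.2917]
t=2: π = [0.3704, 0.2755, 0.3542]
t=3: π = [0.3765, 0.3005, 0.3229]
t=4: π = [0.3745, 0.2870, 0.3385]
t=5: π = [0.3752, 0.2941, 0.3307]
t=6: π = [0.3749, 0.2904, 0.3346]
t=7: π = [0.3750, 0.2923, 0.3327]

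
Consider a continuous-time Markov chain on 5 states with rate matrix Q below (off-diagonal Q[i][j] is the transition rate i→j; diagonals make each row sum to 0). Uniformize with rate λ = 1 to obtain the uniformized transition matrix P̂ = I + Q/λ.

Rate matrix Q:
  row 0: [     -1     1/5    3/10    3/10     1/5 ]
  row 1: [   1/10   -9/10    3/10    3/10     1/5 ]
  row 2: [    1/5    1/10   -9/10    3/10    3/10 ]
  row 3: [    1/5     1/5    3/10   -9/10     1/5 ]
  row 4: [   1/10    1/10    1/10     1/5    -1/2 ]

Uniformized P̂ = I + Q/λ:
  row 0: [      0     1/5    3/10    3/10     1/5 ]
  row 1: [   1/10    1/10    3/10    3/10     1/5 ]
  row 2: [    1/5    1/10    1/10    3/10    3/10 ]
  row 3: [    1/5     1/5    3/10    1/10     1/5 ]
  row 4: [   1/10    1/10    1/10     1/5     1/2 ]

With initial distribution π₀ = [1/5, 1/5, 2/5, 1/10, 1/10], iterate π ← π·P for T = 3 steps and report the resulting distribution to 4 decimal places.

t=0: π = [0.2000, 0.2000, 0.4000, 0.1000, 0.1000]
t=1: π = [0.1300, 0.1300, 0.2000, 0.2700, 0.2700]
t=2: π = [0.1340, 0.1400, 0.2060, 0.2190, 0.3010]
t=3: π = [0.1291, 0.1353, 0.1986, 0.2261, 0.3109]

π = [0.1291, 0.1353, 0.1986, 0.2261, 0.3109]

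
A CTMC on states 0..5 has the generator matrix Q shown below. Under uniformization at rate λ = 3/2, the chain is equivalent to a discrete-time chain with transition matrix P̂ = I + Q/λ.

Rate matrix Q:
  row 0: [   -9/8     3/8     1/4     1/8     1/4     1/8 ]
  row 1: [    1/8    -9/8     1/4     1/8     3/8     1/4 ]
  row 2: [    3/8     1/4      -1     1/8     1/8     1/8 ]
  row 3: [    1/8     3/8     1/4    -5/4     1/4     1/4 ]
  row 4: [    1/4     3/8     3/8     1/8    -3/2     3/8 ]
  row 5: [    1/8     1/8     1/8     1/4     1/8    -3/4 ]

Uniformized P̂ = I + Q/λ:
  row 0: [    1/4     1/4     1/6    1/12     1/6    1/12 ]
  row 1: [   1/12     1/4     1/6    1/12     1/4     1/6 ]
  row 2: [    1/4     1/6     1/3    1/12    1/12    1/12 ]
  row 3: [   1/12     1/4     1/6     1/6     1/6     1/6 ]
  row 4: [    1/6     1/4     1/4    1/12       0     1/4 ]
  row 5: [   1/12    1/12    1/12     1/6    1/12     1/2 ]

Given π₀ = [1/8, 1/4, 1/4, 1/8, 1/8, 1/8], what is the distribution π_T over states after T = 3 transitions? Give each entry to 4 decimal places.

t=0: π = [0.1250, 0.2500, 0.2500, 0.1250, 0.1250, 0.1250]
t=1: π = [0.1563, 0.2083, 0.2083, 0.1042, 0.1354, 0.1875]
t=2: π = [0.1554, 0.2014, 0.1970, 0.1076, 0.1285, 0.2101]
t=3: π = [0.1528, 0.1986, 0.1927, 0.1098, 0.1281, 0.2180]

π = [0.1528, 0.1986, 0.1927, 0.1098, 0.1281, 0.2180]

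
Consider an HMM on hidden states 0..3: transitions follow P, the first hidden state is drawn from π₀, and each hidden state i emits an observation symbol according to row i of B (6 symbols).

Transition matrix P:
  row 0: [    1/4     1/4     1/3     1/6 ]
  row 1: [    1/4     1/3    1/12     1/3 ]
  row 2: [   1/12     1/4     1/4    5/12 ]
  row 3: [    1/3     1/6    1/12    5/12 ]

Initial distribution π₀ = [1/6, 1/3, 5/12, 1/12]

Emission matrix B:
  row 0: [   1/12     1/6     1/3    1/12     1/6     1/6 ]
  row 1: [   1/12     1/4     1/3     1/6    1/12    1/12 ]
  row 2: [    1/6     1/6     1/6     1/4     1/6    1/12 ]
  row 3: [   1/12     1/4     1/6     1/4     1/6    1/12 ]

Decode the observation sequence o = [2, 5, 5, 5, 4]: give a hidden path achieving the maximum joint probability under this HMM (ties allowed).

path = [1, 0, 0, 0, 2]

t=0: δ = [5.556e-02, 1.111e-01, 6.944e-02, 1.389e-02]  (obs o_0=2)
t=1: δ = [4.630e-03, 3.086e-03, 1.543e-03, 3.086e-03]  ψ = [1, 1, 0, 1]  (obs o_1=5)
t=2: δ = [1.929e-04, 9.645e-05, 1.286e-04, 1.072e-04]  ψ = [0, 0, 0, 3]  (obs o_2=5)
t=3: δ = [8.038e-06, 4.019e-06, 5.358e-06, 4.465e-06]  ψ = [0, 0, 0, 2]  (obs o_3=5)
t=4: δ = [3.349e-07, 1.674e-07, 4.465e-07, 3.721e-07]  ψ = [0, 0, 0, 2]  (obs o_4=4)
backtrack: best end state = 2; path = [1, 0, 0, 0, 2]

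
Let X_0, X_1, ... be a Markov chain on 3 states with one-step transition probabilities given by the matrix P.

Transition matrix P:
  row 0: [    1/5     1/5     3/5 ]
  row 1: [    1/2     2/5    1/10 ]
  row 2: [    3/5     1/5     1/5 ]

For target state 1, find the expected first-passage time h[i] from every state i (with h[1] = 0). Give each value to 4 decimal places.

First-step conditioning: h[1] = 0; for i ≠ 1, h[i] = 1 + Σ_k P[i][k]·h[k].
  h[0] = 1 + 1/5·h[0] + 3/5·h[2]
  h[2] = 1 + 3/5·h[0] + 1/5·h[2]
Solving the 2×2 linear system over states ≠ 1 gives exactly h = [5, 0, 5] (h[1] = 0 is the target).

h = [5.0000, 0.0000, 5.0000]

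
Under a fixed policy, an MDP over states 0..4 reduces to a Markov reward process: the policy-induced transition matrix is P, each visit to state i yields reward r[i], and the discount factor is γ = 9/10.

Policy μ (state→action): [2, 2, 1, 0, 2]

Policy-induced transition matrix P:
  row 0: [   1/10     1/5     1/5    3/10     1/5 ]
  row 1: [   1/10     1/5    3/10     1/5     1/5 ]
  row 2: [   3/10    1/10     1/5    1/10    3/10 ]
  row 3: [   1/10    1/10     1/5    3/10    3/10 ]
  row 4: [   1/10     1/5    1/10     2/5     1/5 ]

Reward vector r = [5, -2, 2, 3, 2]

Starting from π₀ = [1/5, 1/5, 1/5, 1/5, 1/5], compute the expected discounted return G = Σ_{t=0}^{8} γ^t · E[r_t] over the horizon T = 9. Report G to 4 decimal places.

G = 12.5857

t=0: π = [0.2000, 0.2000, 0.2000, 0.2000, 0.2000], E[r] = 2.0000, γ^t·E[r] = 2.000000, running G = 2.000000
t=1: π = [0.1400, 0.1600, 0.2000, 0.2600, 0.2400], E[r] = 2.0400, γ^t·E[r] = 1.836000, running G = 3.836000
t=2: π = [0.1400, 0.1540, 0.1920, 0.2680, 0.2460], E[r] = 2.0720, γ^t·E[r] = 1.678320, running G = 5.514320
t=3: π = [0.1384, 0.1540, 0.1908, 0.2708, 0.2460], E[r] = 2.0700, γ^t·E[r] = 1.509030, running G = 7.023350
t=4: π = [0.1382, 0.1538, 0.1908, 0.2710, 0.2462], E[r] = 2.0702, γ^t·E[r] = 1.358232, running G = 8.381582
t=5: π = [0.1382, 0.1538, 0.1908, 0.2711, 0.2462], E[r] = 2.0703, γ^t·E[r] = 1.222484, running G = 9.604066
t=6: π = [0.1382, 0.1538, 0.1908, 0.2711, 0.2462], E[r] = 2.0703, γ^t·E[r] = 1.100232, running G = 10.704298
t=7: π = [0.1382, 0.1538, 0.1908, 0.2711, 0.2462], E[r] = 2.0703, γ^t·E[r] = 0.990209, running G = 11.694507
t=8: π = [0.1382, 0.1538, 0.1908, 0.2711, 0.2462], E[r] = 2.0703, γ^t·E[r] = 0.891188, running G = 12.585695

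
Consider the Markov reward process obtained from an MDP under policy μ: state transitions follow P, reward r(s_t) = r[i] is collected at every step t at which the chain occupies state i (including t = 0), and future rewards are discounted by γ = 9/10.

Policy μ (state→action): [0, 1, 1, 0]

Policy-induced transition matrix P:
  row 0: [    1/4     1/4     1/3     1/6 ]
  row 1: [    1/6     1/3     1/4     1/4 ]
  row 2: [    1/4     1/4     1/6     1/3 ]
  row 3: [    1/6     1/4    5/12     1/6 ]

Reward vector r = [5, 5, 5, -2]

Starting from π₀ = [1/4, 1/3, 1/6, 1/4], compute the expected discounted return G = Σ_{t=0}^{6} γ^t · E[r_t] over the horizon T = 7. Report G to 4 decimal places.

t=0: π = [0.2500, 0.3333, 0.1667, 0.2500], E[r] = 3.2500, γ^t·E[r] = 3.250000, running G = 3.250000
t=1: π = [0.2014, 0.2778, 0.2986, 0.2222], E[r] = 3.4444, γ^t·E[r] = 3.100000, running G = 6.350000
t=2: π = [0.2083, 0.2731, 0.2789, 0.2396], E[r] = 3.3229, γ^t·E[r] = 2.691563, running G = 9.041563
t=3: π = [0.2073, 0.2728, 0.2840, 0.2359], E[r] = 3.3486, γ^t·E[r] = 2.441109, running G = 11.482672
t=4: π = [0.2076, 0.2727, 0.2829, 0.2367], E[r] = 3.3428, γ^t·E[r] = 2.193233, running G = 13.675905
t=5: π = [0.2075, 0.2727, 0.2832, 0.2365], E[r] = 3.3442, γ^t·E[r] = 1.974696, running G = 15.650601
t=6: π = [0.2076, 0.2727, 0.2831, 0.2366], E[r] = 3.3439, γ^t·E[r] = 1.777067, running G = 17.427668

G = 17.4277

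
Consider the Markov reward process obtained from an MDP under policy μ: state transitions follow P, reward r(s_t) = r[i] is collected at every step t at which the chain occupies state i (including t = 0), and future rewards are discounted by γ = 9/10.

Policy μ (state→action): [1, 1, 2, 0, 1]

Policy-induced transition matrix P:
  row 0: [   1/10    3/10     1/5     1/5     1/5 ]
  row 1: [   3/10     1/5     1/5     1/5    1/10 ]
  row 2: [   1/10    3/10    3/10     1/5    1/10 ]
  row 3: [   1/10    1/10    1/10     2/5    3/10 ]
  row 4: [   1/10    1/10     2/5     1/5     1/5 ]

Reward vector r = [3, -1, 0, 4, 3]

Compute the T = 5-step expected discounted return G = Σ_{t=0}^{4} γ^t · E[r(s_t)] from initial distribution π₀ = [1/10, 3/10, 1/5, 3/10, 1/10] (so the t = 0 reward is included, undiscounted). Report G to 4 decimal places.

t=0: π = [0.1000, 0.3000, 0.2000, 0.3000, 0.1000], E[r] = 1.5000, γ^t·E[r] = 1.500000, running G = 1.500000
t=1: π = [0.1600, 0.1900, 0.2100, 0.2600, 0.1800], E[r] = 1.8700, γ^t·E[r] = 1.683000, running G = 3.183000
t=2: π = [0.1380, 0.1930, 0.2310, 0.2520, 0.1860], E[r] = 1.7870, γ^t·E[r] = 1.447470, running G = 4.630470
t=3: π = [0.1386, 0.1931, 0.2351, 0.2504, 0.1828], E[r] = 1.7727, γ^t·E[r] = 1.292298, running G = 5.922768
t=4: π = [0.1386, 0.1941, 0.2350, 0.2501, 0.1822], E[r] = 1.7688, γ^t·E[r] = 1.160503, running G = 7.083271

G = 7.0833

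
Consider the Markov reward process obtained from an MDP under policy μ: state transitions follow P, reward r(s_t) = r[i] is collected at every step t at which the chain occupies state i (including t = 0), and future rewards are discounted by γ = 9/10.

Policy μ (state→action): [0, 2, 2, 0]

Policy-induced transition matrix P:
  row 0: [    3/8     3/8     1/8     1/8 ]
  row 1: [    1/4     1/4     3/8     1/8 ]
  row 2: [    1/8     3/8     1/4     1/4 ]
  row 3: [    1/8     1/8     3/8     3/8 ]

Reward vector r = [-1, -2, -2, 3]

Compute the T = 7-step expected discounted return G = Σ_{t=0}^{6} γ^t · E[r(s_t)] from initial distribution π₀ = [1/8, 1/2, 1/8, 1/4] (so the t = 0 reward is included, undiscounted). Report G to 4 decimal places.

G = -3.6760

t=0: π = [0.1250, 0.5000, 0.1250, 0.2500], E[r] = -0.6250, γ^t·E[r] = -0.625000, running G = -0.625000
t=1: π = [0.2188, 0.2500, 0.3281, 0.2031], E[r] = -0.7656, γ^t·E[r] = -0.689063, running G = -1.314063
t=2: π = [0.2109, 0.2930, 0.2793, 0.2168], E[r] = -0.7051, γ^t·E[r] = -0.571113, running G = -1.885176
t=3: π = [0.2144, 0.2842, 0.2874, 0.2141], E[r] = -0.7151, γ^t·E[r] = -0.521299, running G = -2.406475
t=4: π = [0.2141, 0.2859, 0.2855, 0.2144], E[r] = -0.7137, γ^t·E[r] = -0.468228, running G = -2.874703
t=5: π = [0.2143, 0.2856, 0.2858, 0.2143], E[r] = -0.7142, γ^t·E[r] = -0.421750, running G = -3.296453
t=6: π = [0.2143, 0.2857, 0.2857, 0.2143], E[r] = -0.7142, γ^t·E[r] = -0.379575, running G = -3.676028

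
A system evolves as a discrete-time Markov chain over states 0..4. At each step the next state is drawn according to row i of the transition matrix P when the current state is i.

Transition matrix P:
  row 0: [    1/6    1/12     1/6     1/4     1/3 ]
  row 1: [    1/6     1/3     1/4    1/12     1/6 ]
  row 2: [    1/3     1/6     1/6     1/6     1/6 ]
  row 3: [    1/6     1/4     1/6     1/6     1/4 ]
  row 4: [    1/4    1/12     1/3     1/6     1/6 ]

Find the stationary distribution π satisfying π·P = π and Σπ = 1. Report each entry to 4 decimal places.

Balance equations π_j = Σ_i π_i·P[i][j]:
  π_0 = 1/6·π_0 + 1/6·π_1 + 1/3·π_2 + 1/6·π_3 + 1/4·π_4
  π_1 = 1/12·π_0 + 1/3·π_1 + 1/6·π_2 + 1/4·π_3 + 1/12·π_4
  π_2 = 1/6·π_0 + 1/4·π_1 + 1/6·π_2 + 1/6·π_3 + 1/3·π_4
  π_3 = 1/4·π_0 + 1/12·π_1 + 1/6·π_2 + 1/6·π_3 + 1/6·π_4
  normalize: π_0 + π_1 + π_2 + π_3 + π_4 = 1
Solving the linear system gives exactly π = [4536/20521, 3554/20521, 4461/20521, 3502/20521, 4468/20521].

π = [0.2210, 0.1732, 0.2174, 0.1707, 0.2177]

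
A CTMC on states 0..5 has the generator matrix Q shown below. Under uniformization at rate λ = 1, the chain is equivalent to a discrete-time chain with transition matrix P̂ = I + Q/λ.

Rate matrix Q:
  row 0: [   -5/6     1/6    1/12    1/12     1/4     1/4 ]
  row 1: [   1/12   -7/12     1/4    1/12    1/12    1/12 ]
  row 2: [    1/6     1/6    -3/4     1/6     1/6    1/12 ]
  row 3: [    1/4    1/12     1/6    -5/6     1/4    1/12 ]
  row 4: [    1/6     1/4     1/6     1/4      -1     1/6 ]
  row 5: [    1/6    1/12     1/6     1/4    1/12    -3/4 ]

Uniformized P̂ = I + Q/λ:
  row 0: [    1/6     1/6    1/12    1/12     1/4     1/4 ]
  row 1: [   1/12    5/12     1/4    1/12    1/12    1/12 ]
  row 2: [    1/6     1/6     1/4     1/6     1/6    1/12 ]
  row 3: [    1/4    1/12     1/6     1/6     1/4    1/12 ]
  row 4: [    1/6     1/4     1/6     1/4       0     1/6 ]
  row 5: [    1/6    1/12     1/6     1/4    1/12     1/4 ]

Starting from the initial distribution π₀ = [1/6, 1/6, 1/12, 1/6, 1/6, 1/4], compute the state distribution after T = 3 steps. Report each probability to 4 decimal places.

π = [0.1638, 0.2017, 0.1845, 0.1610, 0.1412, 0.1479]

t=0: π = [0.1667, 0.1667, 0.0833, 0.1667, 0.1667, 0.2500]
t=1: π = [0.1667, 0.1875, 0.1736, 0.1736, 0.1319, 0.1667]
t=2: π = [0.1655, 0.1962, 0.1829, 0.1620, 0.1435, 0.1499]
t=3: π = [0.1638, 0.2017, 0.1845, 0.1610, 0.1412, 0.1479]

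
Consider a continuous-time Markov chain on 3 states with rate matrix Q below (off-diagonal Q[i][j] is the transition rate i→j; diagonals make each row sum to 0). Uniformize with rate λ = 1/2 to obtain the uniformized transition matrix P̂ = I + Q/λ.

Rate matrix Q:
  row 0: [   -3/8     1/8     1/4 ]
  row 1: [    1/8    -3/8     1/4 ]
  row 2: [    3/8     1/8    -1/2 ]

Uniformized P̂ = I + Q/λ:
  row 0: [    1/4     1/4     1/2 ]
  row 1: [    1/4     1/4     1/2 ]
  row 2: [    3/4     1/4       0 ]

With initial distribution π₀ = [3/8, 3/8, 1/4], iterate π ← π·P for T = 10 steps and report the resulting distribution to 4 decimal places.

π = [0.4167, 0.2500, 0.3333]

t=0: π = [0.3750, 0.3750, 0.2500]
t=1: π = [0.3750, 0.2500, 0.3750]
t=2: π = [0.4375, 0.2500, 0.3125]
t=3: π = [0.4063, 0.2500, 0.3438]
t=4: π = [0.4219, 0.2500, 0.3281]
t=5: π = [0.4141, 0.2500, 0.3359]
t=6: π = [0.4180, 0.2500, 0.3320]
t=7: π = [0.4160, 0.2500, 0.3340]
t=8: π = [0.4170, 0.2500, 0.3330]
t=9: π = [0.4165, 0.2500, 0.3335]
t=10: π = [0.4167, 0.2500, 0.3333]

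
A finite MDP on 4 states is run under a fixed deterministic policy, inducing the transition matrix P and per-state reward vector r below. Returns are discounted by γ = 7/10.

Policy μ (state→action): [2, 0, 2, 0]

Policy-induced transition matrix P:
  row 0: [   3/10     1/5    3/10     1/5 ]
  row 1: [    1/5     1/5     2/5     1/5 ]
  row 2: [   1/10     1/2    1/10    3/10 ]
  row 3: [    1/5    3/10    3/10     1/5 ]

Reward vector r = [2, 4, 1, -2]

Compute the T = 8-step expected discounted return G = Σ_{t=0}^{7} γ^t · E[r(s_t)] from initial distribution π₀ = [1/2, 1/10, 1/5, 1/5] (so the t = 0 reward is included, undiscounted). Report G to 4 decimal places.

G = 4.2402

t=0: π = [0.5000, 0.1000, 0.2000, 0.2000], E[r] = 1.2000, γ^t·E[r] = 1.200000, running G = 1.200000
t=1: π = [0.2300, 0.2800, 0.2700, 0.2200], E[r] = 1.4100, γ^t·E[r] = 0.987000, running G = 2.187000
t=2: π = [0.1960, 0.3030, 0.2740, 0.2270], E[r] = 1.4240, γ^t·E[r] = 0.697760, running G = 2.884760
t=3: π = [0.1922, 0.3049, 0.2755, 0.2274], E[r] = 1.4247, γ^t·E[r] = 0.488672, running G = 3.373432
t=4: π = [0.1917, 0.3054, 0.2754, 0.2276], E[r] = 1.4252, γ^t·E[r] = 0.342188, running G = 3.715620
t=5: π = [0.1916, 0.3054, 0.2755, 0.2275], E[r] = 1.4251, γ^t·E[r] = 0.239521, running G = 3.955141
t=6: π = [0.1916, 0.3054, 0.2754, 0.2275], E[r] = 1.4252, γ^t·E[r] = 0.167668, running G = 4.122809
t=7: π = [0.1916, 0.3054, 0.2755, 0.2275], E[r] = 1.4251, γ^t·E[r] = 0.117367, running G = 4.240176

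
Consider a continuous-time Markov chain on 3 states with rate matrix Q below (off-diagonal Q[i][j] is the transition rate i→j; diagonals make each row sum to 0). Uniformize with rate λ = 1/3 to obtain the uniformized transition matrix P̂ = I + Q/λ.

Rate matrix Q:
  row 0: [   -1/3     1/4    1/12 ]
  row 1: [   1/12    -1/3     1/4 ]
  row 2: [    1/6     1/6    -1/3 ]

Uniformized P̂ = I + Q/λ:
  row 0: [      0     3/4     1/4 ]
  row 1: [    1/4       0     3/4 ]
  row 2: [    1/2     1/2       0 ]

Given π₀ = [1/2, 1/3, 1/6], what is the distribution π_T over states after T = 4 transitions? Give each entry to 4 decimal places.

π = [0.2598, 0.3581, 0.3822]

t=0: π = [0.5000, 0.3333, 0.1667]
t=1: π = [0.1667, 0.4583, 0.3750]
t=2: π = [0.3021, 0.3125, 0.3854]
t=3: π = [0.2708, 0.4193, 0.3099]
t=4: π = [0.2598, 0.3581, 0.3822]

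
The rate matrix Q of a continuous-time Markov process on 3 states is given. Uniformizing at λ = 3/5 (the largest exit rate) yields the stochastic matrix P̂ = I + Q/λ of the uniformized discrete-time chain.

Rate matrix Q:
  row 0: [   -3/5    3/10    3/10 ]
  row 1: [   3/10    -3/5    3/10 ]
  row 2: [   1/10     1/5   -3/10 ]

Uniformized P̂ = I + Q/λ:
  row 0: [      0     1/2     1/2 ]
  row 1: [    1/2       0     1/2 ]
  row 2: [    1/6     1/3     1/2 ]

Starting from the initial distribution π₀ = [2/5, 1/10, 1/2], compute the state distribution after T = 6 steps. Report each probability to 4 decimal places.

t=0: π = [0.4000, 0.1000, 0.5000]
t=1: π = [0.1333, 0.3667, 0.5000]
t=2: π = [0.2667, 0.2333, 0.5000]
t=3: π = [0.2000, 0.3000, 0.5000]
t=4: π = [0.2333, 0.2667, 0.5000]
t=5: π = [0.2167, 0.2833, 0.5000]
t=6: π = [0.2250, 0.2750, 0.5000]

π = [0.2250, 0.2750, 0.5000]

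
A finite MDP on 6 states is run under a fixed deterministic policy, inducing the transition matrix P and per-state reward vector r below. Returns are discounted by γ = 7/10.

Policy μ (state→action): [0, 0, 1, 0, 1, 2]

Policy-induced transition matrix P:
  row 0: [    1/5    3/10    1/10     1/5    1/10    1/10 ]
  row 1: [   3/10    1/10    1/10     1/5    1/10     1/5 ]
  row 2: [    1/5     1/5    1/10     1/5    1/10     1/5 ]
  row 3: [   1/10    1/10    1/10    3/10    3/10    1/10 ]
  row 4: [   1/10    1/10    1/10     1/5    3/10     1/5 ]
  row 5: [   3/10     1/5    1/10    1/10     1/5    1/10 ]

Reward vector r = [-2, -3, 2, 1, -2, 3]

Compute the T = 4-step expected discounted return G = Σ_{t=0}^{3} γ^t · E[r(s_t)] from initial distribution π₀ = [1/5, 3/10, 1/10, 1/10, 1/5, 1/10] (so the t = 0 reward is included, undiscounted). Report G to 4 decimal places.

t=0: π = [0.2000, 0.3000, 0.1000, 0.1000, 0.2000, 0.1000], E[r] = -1.1000, γ^t·E[r] = -1.100000, running G = -1.100000
t=1: π = [0.2100, 0.1600, 0.1000, 0.2000, 0.1700, 0.1600], E[r] = -0.3600, γ^t·E[r] = -0.252000, running G = -1.352000
t=2: π = [0.1950, 0.1680, 0.1000, 0.2040, 0.1900, 0.1430], E[r] = -0.4410, γ^t·E[r] = -0.216090, running G = -1.568090
t=3: π = [0.1917, 0.1633, 0.1000, 0.2061, 0.1931, 0.1458], E[r] = -0.4160, γ^t·E[r] = -0.142688, running G = -1.710778

G = -1.7108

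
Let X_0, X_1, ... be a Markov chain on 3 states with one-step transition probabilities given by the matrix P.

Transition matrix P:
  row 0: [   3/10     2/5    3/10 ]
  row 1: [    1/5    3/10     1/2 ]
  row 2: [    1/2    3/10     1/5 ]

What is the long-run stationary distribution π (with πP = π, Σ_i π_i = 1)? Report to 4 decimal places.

π = [0.3333, 0.3333, 0.3333]

Balance equations π_j = Σ_i π_i·P[i][j]:
  π_0 = 3/10·π_0 + 1/5·π_1 + 1/2·π_2
  π_1 = 2/5·π_0 + 3/10·π_1 + 3/10·π_2
  normalize: π_0 + π_1 + π_2 = 1
Solving the linear system gives exactly π = [1/3, 1/3, 1/3].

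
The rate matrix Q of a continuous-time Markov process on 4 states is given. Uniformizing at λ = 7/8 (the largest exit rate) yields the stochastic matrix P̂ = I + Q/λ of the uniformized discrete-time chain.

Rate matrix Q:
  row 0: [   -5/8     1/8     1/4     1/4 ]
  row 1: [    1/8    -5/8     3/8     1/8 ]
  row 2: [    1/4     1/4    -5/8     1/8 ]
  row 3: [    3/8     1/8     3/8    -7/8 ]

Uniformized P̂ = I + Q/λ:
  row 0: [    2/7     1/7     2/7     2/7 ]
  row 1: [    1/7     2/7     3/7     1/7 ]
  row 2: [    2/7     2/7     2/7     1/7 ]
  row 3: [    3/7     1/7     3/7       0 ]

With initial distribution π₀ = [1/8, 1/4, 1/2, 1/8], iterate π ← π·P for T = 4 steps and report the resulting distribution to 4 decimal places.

π = [0.2763, 0.2236, 0.3404, 0.1597]

t=0: π = [0.1250, 0.2500, 0.5000, 0.1250]
t=1: π = [0.2679, 0.2500, 0.3393, 0.1429]
t=2: π = [0.2704, 0.2270, 0.3418, 0.1607]
t=3: π = [0.2762, 0.2241, 0.3411, 0.1585]
t=4: π = [0.2763, 0.2236, 0.3404, 0.1597]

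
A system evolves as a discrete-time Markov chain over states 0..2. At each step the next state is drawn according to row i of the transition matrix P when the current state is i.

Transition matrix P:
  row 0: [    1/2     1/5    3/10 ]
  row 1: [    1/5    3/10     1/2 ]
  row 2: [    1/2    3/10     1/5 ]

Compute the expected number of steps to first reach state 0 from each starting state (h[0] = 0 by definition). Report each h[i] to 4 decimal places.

h = [0.0000, 3.1707, 2.4390]

First-step conditioning: h[0] = 0; for i ≠ 0, h[i] = 1 + Σ_k P[i][k]·h[k].
  h[1] = 1 + 3/10·h[1] + 1/2·h[2]
  h[2] = 1 + 3/10·h[1] + 1/5·h[2]
Solving the 2×2 linear system over states ≠ 0 gives exactly h = [0, 130/41, 100/41] (h[0] = 0 is the target).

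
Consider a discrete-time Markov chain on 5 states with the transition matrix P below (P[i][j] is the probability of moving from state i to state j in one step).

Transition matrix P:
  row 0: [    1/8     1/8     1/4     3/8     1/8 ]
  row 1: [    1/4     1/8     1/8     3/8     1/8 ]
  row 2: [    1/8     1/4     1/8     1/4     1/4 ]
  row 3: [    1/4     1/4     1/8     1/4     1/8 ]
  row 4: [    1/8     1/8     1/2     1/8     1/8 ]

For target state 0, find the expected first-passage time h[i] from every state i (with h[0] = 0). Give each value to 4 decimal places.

First-step conditioning: h[0] = 0; for i ≠ 0, h[i] = 1 + Σ_k P[i][k]·h[k].
  h[1] = 1 + 1/8·h[1] + 1/8·h[2] + 3/8·h[3] + 1/8·h[4]
  h[2] = 1 + 1/4·h[1] + 1/8·h[2] + 1/4·h[3] + 1/4·h[4]
  h[3] = 1 + 1/4·h[1] + 1/8·h[2] + 1/4·h[3] + 1/8·h[4]
  h[4] = 1 + 1/8·h[1] + 1/2·h[2] + 1/8·h[3] + 1/8·h[4]
Solving the 4×4 linear system over states ≠ 0 gives exactly h = [0, 244/51, 280/51, 244/51, 96/17] (h[0] = 0 is the target).

h = [0.0000, 4.7843, 5.4902, 4.7843, 5.6471]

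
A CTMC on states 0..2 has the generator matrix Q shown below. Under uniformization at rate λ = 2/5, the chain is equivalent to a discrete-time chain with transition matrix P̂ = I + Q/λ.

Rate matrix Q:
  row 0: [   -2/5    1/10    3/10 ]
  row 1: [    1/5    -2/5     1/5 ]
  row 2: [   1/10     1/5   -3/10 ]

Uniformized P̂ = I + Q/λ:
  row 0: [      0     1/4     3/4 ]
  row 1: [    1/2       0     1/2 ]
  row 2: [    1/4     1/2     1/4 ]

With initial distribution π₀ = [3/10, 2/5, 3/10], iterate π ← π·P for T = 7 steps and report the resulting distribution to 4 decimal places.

t=0: π = [0.3000, 0.4000, 0.3000]
t=1: π = [0.2750, 0.2250, 0.5000]
t=2: π = [0.2375, 0.3188, 0.4438]
t=3: π = [0.2703, 0.2813, 0.4484]
t=4: π = [0.2527, 0.2918, 0.4555]
t=5: π = [0.2598, 0.2909, 0.4493]
t=6: π = [0.2578, 0.2896, 0.4526]
t=7: π = [0.2580, 0.2908, 0.4513]

π = [0.2580, 0.2908, 0.4513]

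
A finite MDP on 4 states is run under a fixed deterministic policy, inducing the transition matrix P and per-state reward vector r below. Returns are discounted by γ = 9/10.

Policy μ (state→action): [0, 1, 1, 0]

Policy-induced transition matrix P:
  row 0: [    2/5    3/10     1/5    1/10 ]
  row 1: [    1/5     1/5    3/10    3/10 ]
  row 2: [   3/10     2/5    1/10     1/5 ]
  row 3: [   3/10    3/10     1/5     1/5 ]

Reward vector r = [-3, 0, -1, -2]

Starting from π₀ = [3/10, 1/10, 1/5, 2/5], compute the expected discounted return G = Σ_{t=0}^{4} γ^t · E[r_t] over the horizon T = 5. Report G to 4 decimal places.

t=0: π = [0.3000, 0.1000, 0.2000, 0.4000], E[r] = -1.9000, γ^t·E[r] = -1.900000, running G = -1.900000
t=1: π = [0.3200, 0.3100, 0.1900, 0.1800], E[r] = -1.5100, γ^t·E[r] = -1.359000, running G = -3.259000
t=2: π = [0.3010, 0.2880, 0.2120, 0.1990], E[r] = -1.5130, γ^t·E[r] = -1.225530, running G = -4.484530
t=3: π = [0.3013, 0.2924, 0.2076, 0.1987], E[r] = -1.5089, γ^t·E[r] = -1.099988, running G = -5.584518
t=4: π = [0.3009, 0.2915, 0.2085, 0.1991], E[r] = -1.5094, γ^t·E[r] = -0.990298, running G = -6.574816

G = -6.5748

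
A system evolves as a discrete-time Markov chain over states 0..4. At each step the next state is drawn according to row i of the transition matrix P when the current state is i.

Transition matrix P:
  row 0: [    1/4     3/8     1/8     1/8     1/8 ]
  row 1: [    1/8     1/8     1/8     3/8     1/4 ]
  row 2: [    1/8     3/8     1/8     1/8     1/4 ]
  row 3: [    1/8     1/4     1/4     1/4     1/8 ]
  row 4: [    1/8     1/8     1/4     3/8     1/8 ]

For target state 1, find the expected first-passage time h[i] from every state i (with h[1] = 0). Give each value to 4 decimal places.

h = [3.1697, 0.0000, 3.2852, 3.6390, 4.0939]

First-step conditioning: h[1] = 0; for i ≠ 1, h[i] = 1 + Σ_k P[i][k]·h[k].
  h[0] = 1 + 1/4·h[0] + 1/8·h[2] + 1/8·h[3] + 1/8·h[4]
  h[2] = 1 + 1/8·h[0] + 1/8·h[2] + 1/8·h[3] + 1/4·h[4]
  h[3] = 1 + 1/8·h[0] + 1/4·h[2] + 1/4·h[3] + 1/8·h[4]
  h[4] = 1 + 1/8·h[0] + 1/4·h[2] + 3/8·h[3] + 1/8·h[4]
Solving the 4×4 linear system over states ≠ 1 gives exactly h = [878/277, 0, 910/277, 1008/277, 1134/277] (h[1] = 0 is the target).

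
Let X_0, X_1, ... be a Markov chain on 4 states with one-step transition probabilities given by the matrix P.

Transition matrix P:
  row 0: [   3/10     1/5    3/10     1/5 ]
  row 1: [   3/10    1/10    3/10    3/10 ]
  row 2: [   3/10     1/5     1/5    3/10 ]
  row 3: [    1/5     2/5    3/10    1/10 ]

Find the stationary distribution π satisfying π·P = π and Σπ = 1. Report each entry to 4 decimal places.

Balance equations π_j = Σ_i π_i·P[i][j]:
  π_0 = 3/10·π_0 + 3/10·π_1 + 3/10·π_2 + 1/5·π_3
  π_1 = 1/5·π_0 + 1/10·π_1 + 1/5·π_2 + 2/5·π_3
  π_2 = 3/10·π_0 + 3/10·π_1 + 1/5·π_2 + 3/10·π_3
  normalize: π_0 + π_1 + π_2 + π_3 = 1
Solving the linear system gives exactly π = [33/119, 292/1309, 3/11, 27/119].

π = [0.2773, 0.2231, 0.2727, 0.2269]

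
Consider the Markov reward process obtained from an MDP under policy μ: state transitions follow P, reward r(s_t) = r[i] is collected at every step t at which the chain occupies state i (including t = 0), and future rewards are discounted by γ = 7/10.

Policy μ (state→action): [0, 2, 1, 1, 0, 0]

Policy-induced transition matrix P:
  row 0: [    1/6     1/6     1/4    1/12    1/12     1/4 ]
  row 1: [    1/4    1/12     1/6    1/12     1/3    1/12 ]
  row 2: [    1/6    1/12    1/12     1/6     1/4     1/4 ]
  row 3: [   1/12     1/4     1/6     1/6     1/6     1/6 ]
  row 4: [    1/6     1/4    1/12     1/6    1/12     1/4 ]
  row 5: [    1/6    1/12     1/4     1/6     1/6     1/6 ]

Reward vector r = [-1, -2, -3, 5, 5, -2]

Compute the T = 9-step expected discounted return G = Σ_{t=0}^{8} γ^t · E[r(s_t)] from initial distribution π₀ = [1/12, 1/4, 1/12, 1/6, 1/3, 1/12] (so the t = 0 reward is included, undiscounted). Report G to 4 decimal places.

t=0: π = [0.0833, 0.2500, 0.0833, 0.1667, 0.3333, 0.0833], E[r] = 1.5000, γ^t·E[r] = 1.500000, running G = 1.500000
t=1: π = [0.1736, 0.1736, 0.1458, 0.1389, 0.1806, 0.1875], E[r] = 0.2639, γ^t·E[r] = 0.184722, running G = 1.684722
t=2: π = [0.1696, 0.1510, 0.1696, 0.1377, 0.1782, 0.1939], E[r] = 0.2118, γ^t·E[r] = 0.103785, running G = 1.788507
t=3: π = [0.1678, 0.1501, 0.1680, 0.1399, 0.1770, 0.1972], E[r] = 0.2184, γ^t·E[r] = 0.074899, running G = 1.863406
t=4: π = [0.1675, 0.1501, 0.1683, 0.1402, 0.1770, 0.1969], E[r] = 0.2191, γ^t·E[r] = 0.052603, running G = 1.916009
t=5: π = [0.1675, 0.1501, 0.1683, 0.1402, 0.1770, 0.1969], E[r] = 0.2197, γ^t·E[r] = 0.036923, running G = 1.952932
t=6: π = [0.1675, 0.1502, 0.1683, 0.1402, 0.1770, 0.1969], E[r] = 0.2196, γ^t·E[r] = 0.025840, running G = 1.978772
t=7: π = [0.1675, 0.1502, 0.1683, 0.1402, 0.1770, 0.1969], E[r] = 0.2197, γ^t·E[r] = 0.018089, running G = 1.996861
t=8: π = [0.1675, 0.1502, 0.1683, 0.1402, 0.1770, 0.1969], E[r] = 0.2196, γ^t·E[r] = 0.012662, running G = 2.009523

G = 2.0095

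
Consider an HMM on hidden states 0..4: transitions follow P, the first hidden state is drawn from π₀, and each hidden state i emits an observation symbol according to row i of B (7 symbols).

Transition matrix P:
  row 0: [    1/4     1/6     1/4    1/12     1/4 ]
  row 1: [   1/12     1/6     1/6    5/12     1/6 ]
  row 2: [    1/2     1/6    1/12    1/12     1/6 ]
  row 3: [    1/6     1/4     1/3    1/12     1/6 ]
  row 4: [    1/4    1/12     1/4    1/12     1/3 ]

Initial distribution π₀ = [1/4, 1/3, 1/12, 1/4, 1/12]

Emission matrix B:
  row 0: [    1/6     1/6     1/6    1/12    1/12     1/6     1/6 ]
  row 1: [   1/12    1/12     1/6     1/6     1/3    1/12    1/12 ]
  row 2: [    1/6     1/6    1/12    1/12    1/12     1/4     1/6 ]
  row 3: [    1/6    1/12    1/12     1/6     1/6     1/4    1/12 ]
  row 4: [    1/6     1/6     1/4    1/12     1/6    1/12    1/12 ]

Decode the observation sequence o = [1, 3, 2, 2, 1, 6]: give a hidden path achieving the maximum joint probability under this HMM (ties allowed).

t=0: δ = [4.167e-02, 2.778e-02, 1.389e-02, 2.083e-02, 1.389e-02]  (obs o_0=1)
t=1: δ = [8.681e-04, 1.157e-03, 8.681e-04, 1.929e-03, 8.681e-04]  ψ = [0, 0, 0, 1, 0]  (obs o_1=3)
t=2: δ = [7.234e-05, 8.038e-05, 5.358e-05, 4.019e-05, 8.038e-05]  ψ = [2, 3, 3, 1, 3]  (obs o_2=2)
t=3: δ = [4.465e-06, 2.233e-06, 1.674e-06, 2.791e-06, 6.698e-06]  ψ = [2, 1, 4, 1, 4]  (obs o_3=2)
t=4: δ = [2.791e-07, 6.202e-08, 2.791e-07, 7.752e-08, 3.721e-07]  ψ = [4, 0, 4, 1, 4]  (obs o_4=1)
t=5: δ = [2.326e-08, 3.876e-09, 1.550e-08, 2.584e-09, 1.034e-08]  ψ = [2, 0, 4, 4, 4]  (obs o_5=6)
backtrack: best end state = 0; path = [1, 3, 4, 4, 2, 0]

path = [1, 3, 4, 4, 2, 0]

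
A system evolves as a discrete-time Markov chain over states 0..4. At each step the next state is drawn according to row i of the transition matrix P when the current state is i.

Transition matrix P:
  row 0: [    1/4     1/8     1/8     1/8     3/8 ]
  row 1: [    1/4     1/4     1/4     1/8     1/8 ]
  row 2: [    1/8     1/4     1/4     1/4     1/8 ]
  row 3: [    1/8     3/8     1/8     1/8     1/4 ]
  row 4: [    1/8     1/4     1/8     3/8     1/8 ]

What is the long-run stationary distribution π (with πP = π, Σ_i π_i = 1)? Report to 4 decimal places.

π = [0.1789, 0.2521, 0.1789, 0.1959, 0.1942]

Balance equations π_j = Σ_i π_i·P[i][j]:
  π_0 = 1/4·π_0 + 1/4·π_1 + 1/8·π_2 + 1/8·π_3 + 1/8·π_4
  π_1 = 1/8·π_0 + 1/4·π_1 + 1/4·π_2 + 3/8·π_3 + 1/4·π_4
  π_2 = 1/8·π_0 + 1/4·π_1 + 1/4·π_2 + 1/8·π_3 + 1/8·π_4
  π_3 = 1/8·π_0 + 1/8·π_1 + 1/4·π_2 + 1/8·π_3 + 3/8·π_4
  normalize: π_0 + π_1 + π_2 + π_3 + π_4 = 1
Solving the linear system gives exactly π = [105/587, 148/587, 105/587, 115/587, 114/587].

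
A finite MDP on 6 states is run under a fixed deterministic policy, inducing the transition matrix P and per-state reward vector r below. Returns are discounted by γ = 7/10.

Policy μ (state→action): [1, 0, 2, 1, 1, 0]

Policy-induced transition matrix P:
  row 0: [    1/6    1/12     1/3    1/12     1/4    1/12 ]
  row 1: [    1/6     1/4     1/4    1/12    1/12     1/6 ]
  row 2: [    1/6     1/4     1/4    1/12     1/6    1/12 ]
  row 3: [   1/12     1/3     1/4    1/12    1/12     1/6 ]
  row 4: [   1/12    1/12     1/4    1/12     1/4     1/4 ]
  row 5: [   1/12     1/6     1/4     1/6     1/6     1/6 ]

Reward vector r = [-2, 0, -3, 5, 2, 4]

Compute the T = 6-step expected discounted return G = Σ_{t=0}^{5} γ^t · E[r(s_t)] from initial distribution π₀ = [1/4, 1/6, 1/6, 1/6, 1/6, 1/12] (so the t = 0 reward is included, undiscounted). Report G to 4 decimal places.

G = 1.1573

t=0: π = [0.2500, 0.1667, 0.1667, 0.1667, 0.1667, 0.0833], E[r] = 0.5000, γ^t·E[r] = 0.500000, running G = 0.500000
t=1: π = [0.1319, 0.1875, 0.2708, 0.0903, 0.1736, 0.1458], E[r] = 0.3056, γ^t·E[r] = 0.213889, running G = 0.713889
t=2: π = [0.1325, 0.1944, 0.2610, 0.0955, 0.1690, 0.1476], E[r] = 0.3576, γ^t·E[r] = 0.175243, running G = 0.889132
t=3: π = [0.1323, 0.1954, 0.2610, 0.0956, 0.1676, 0.1480], E[r] = 0.3574, γ^t·E[r] = 0.122604, running G = 1.011736
t=4: π = [0.1324, 0.1956, 0.2610, 0.0957, 0.1674, 0.1479], E[r] = 0.3567, γ^t·E[r] = 0.085638, running G = 1.097373
t=5: π = [0.1324, 0.1957, 0.2610, 0.0957, 0.1674, 0.1478], E[r] = 0.3564, γ^t·E[r] = 0.059901, running G = 1.157275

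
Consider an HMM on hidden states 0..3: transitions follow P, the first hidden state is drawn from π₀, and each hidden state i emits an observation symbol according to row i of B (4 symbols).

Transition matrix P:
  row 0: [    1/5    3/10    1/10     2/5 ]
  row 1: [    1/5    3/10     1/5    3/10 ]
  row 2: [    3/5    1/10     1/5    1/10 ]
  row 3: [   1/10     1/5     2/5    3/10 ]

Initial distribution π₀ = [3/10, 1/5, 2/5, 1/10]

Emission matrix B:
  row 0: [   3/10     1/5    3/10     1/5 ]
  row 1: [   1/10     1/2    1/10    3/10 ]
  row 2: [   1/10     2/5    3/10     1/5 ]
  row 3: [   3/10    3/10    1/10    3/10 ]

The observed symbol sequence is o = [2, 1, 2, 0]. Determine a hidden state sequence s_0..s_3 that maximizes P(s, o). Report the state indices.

path = [0, 3, 2, 0]

t=0: δ = [9.000e-02, 2.000e-02, 1.200e-01, 1.000e-02]  (obs o_0=2)
t=1: δ = [1.440e-02, 1.350e-02, 9.600e-03, 1.080e-02]  ψ = [2, 0, 2, 0]  (obs o_1=1)
t=2: δ = [1.728e-03, 4.320e-04, 1.296e-03, 5.760e-04]  ψ = [2, 0, 3, 0]  (obs o_2=2)
t=3: δ = [2.333e-04, 5.184e-05, 2.592e-05, 2.074e-04]  ψ = [2, 0, 2, 0]  (obs o_3=0)
backtrack: best end state = 0; path = [0, 3, 2, 0]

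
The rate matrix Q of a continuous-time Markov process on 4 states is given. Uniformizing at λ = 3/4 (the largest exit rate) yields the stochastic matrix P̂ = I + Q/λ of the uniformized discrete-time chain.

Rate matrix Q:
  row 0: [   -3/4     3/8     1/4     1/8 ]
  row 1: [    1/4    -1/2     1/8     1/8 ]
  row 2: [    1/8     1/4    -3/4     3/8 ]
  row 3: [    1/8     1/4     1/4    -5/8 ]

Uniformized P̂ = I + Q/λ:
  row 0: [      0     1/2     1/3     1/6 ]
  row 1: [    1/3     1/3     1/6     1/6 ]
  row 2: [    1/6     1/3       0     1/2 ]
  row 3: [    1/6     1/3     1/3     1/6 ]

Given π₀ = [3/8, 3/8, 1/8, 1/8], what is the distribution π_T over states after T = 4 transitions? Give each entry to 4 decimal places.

π = [0.1958, 0.3655, 0.2023, 0.2365]

t=0: π = [0.3750, 0.3750, 0.1250, 0.1250]
t=1: π = [0.1667, 0.3958, 0.2292, 0.2083]
t=2: π = [0.2049, 0.3611, 0.1910, 0.2431]
t=3: π = [0.1927, 0.3675, 0.2095, 0.2303]
t=4: π = [0.1958, 0.3655, 0.2023, 0.2365]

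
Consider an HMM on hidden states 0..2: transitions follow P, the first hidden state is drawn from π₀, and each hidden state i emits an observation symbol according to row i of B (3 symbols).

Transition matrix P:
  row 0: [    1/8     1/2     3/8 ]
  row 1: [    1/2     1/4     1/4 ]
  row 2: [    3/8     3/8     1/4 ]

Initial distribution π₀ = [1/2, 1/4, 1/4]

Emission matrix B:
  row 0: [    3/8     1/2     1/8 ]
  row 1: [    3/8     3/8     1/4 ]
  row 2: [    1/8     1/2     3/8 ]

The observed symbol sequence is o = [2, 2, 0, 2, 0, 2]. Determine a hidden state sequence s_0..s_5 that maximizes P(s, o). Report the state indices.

path = [2, 1, 0, 1, 0, 2]

t=0: δ = [6.250e-02, 6.250e-02, 9.375e-02]  (obs o_0=2)
t=1: δ = [4.395e-03, 8.789e-03, 8.789e-03]  ψ = [2, 2, 0]  (obs o_1=2)
t=2: δ = [1.648e-03, 1.236e-03, 2.747e-04]  ψ = [1, 2, 1]  (obs o_2=0)
t=3: δ = [7.725e-05, 2.060e-04, 2.317e-04]  ψ = [1, 0, 0]  (obs o_3=2)
t=4: δ = [3.862e-05, 3.259e-05, 7.242e-06]  ψ = [1, 2, 2]  (obs o_4=0)
t=5: δ = [2.037e-06, 4.828e-06, 5.431e-06]  ψ = [1, 0, 0]  (obs o_5=2)
backtrack: best end state = 2; path = [2, 1, 0, 1, 0, 2]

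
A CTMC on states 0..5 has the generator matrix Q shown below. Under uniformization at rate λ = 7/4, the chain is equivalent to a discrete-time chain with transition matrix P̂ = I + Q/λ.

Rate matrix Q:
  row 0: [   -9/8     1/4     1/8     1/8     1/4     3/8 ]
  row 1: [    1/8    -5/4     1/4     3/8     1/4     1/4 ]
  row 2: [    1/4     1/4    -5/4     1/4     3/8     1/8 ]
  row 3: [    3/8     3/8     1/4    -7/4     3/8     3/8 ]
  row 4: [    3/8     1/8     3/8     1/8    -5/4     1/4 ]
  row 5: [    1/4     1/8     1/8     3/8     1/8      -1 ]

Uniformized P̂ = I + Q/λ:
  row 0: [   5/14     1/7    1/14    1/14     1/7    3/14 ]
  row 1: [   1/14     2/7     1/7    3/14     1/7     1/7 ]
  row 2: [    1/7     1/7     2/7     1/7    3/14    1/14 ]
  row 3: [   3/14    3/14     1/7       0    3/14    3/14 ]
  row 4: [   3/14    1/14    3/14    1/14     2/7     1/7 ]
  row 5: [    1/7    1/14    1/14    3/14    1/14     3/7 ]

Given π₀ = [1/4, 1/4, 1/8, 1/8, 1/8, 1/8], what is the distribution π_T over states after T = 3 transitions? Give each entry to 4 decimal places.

π = [0.1949, 0.1458, 0.1472, 0.1247, 0.1718, 0.2156]

t=0: π = [0.2500, 0.2500, 0.1250, 0.1250, 0.1250, 0.1250]
t=1: π = [0.1964, 0.1696, 0.1429, 0.1250, 0.1696, 0.1964]
t=2: π = [0.1939, 0.1499, 0.1473, 0.1250, 0.1722, 0.2117]
t=3: π = [0.1949, 0.1458, 0.1472, 0.1247, 0.1718, 0.2156]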